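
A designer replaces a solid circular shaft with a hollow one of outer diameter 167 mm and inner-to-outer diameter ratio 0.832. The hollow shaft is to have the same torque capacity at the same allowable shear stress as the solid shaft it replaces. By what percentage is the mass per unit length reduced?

52.5 %

Equal τ_max and T ⇒ the solid shaft needs d_s³ = d_o³(1−k⁴), so d_s = 167·(1−0.832⁴)^(1/3) = 134.4 mm.
Area ratio A_h/A_s = d_o²(1−k²)/d_s² = (1−k²)/(1−k⁴)^(2/3) = 0.4755.
Mass saving = 1 − 0.4755 = 52.5 %.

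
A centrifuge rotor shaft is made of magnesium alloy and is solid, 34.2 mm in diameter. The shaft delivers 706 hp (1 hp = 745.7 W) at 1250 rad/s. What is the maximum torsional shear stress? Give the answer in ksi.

ω = 1250 rad/s, so T = P/ω = 706×745.7 / 1250 = 421.2 N·m.
J = πd⁴/32 = π(0.0342)⁴/32 = 1.343×10^-7 m⁴.
τ_max = T·r/J = 421.2 × 0.0171 / 1.343×10^-7 = 5.362×10^7 Pa.

7.78 ksi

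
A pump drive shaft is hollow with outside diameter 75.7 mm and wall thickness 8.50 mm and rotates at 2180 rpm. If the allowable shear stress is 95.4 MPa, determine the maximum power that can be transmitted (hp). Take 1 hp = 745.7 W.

J = π(d_o⁴ − d_i⁴)/32 = π(0.0757⁴ − 0.0587⁴)/32 = 2.058×10^-6 m⁴.
T_max = τ_allow·J/r = 9.54×10^7 × 2.058×10^-6 / 0.0379 = 5188 N·m.
ω = 2π·2180/60 = 228.3 rad/s, so P_max = T_max·ω = 1.184×10^6 W.

1590 hp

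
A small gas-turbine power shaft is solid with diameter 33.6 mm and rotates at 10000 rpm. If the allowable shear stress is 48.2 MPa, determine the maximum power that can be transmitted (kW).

376 kW

J = πd⁴/32 = π(0.0336)⁴/32 = 1.251×10^-7 m⁴.
T_max = τ_allow·J/r = 4.82×10^7 × 1.251×10^-7 / 0.0168 = 359.0 N·m.
ω = 2π·10000/60 = 1047 rad/s, so P_max = T_max·ω = 3.759×10^5 W.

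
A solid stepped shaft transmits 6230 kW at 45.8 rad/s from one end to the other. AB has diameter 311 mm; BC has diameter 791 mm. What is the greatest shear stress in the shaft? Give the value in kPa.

23000 kPa

ω = 45.8 rad/s, so T = P/ω = 6230×10³ / 45.80 = 136000 N·m.
Under the same torque, τ_max = 16T/(πd³) is largest where d is smallest — segment AB (d = 311 mm).
τ_max = 16·136000/(π·(0.311)³) = 2.303×10^7 Pa.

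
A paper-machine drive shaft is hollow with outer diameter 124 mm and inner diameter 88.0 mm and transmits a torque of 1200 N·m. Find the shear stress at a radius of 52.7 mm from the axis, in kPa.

J = π(d_o⁴ − d_i⁴)/32 = π(0.124⁴ − 0.0880⁴)/32 = 1.732×10^-5 m⁴.
Shear stress varies linearly with radius: τ = T·r/J = 1200 × 0.0527 / 1.732×10^-5 = 3.651×10^6 Pa.

3650 kPa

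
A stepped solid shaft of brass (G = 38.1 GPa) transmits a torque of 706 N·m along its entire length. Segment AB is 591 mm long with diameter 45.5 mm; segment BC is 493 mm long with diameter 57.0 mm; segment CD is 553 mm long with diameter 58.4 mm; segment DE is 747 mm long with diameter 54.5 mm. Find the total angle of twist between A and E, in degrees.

J_AB = π(0.0455)⁴/32 = 4.21×10^-7 m⁴; J_BC = π(0.0570)⁴/32 = 1.04×10^-6 m⁴; J_CD = π(0.0584)⁴/32 = 1.14×10^-6 m⁴; J_DE = π(0.0545)⁴/32 = 8.66×10^-7 m⁴.
θ = (T/G)·Σ L_i/J_i = (706.0/38.1×10⁹)·(0.591/4.21×10^-7 + 0.493/1.04×10^-6 + 0.553/1.14×10^-6 + 0.747/8.66×10^-7) = 0.05980 rad.

3.43°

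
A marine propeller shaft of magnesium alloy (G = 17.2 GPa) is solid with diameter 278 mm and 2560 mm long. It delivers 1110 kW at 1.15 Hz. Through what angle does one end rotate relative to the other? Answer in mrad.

ω = 2π·1.15 = 7.226 rad/s, so T = P/ω = 1110×10³ / 7.226 = 153600 N·m.
J = πd⁴/32 = π(0.278)⁴/32 = 5.864×10^-4 m⁴.
θ = T·L/(G·J) = 153600 × 2.56 / (17.2×10⁹ × 5.864×10^-4) = 0.03899 rad.

39.0 mrad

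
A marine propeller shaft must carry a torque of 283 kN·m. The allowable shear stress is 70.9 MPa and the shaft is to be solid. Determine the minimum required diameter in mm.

For a solid shaft τ_max = 16T/(πd³), so d = (16T/(π τ_allow))^(1/3) = (16·283000/(π·7.09×10^7))^(1/3) = 0.2729 m.

273 mm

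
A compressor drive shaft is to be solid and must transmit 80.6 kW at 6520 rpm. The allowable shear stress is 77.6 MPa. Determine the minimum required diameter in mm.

ω = 2π·6520/60 = 682.8 rad/s, so T = P/ω = 80.6×10³ / 682.8 = 118.0 N·m.
For a solid shaft τ_max = 16T/(πd³), so d = (16T/(π τ_allow))^(1/3) = (16·118.0/(π·7.76×10^7))^(1/3) = 0.01979 m.

19.8 mm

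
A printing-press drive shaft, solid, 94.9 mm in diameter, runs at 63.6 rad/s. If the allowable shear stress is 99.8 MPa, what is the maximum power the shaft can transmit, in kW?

J = πd⁴/32 = π(0.0949)⁴/32 = 7.963×10^-6 m⁴.
T_max = τ_allow·J/r = 9.98×10^7 × 7.963×10^-6 / 0.0475 = 16750 N·m.
ω = 63.6 rad/s, so P_max = T_max·ω = 1.065×10^6 W.

1070 kW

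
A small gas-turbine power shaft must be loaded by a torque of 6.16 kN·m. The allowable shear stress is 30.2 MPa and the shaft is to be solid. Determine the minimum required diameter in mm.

For a solid shaft τ_max = 16T/(πd³), so d = (16T/(π τ_allow))^(1/3) = (16·6160/(π·3.02×10^7))^(1/3) = 0.1013 m.

101 mm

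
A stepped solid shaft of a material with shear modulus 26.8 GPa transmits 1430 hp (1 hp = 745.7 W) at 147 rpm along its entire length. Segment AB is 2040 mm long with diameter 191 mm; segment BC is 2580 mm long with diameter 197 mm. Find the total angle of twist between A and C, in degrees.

4.90°

ω = 2π·147/60 = 15.39 rad/s, so T = P/ω = 1430×745.7 / 15.39 = 69270 N·m.
J_AB = π(0.191)⁴/32 = 1.31×10^-4 m⁴; J_BC = π(0.197)⁴/32 = 1.48×10^-4 m⁴.
θ = (T/G)·Σ L_i/J_i = (69270/26.8×10⁹)·(2.04/1.31×10^-4 + 2.58/1.48×10^-4) = 0.08546 rad.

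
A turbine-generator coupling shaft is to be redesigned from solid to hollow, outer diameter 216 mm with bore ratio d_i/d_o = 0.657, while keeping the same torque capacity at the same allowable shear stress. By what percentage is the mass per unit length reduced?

34.8 %

Equal τ_max and T ⇒ the solid shaft needs d_s³ = d_o³(1−k⁴), so d_s = 216·(1−0.657⁴)^(1/3) = 201.7 mm.
Area ratio A_h/A_s = d_o²(1−k²)/d_s² = (1−k²)/(1−k⁴)^(2/3) = 0.6521.
Mass saving = 1 − 0.6521 = 34.8 %.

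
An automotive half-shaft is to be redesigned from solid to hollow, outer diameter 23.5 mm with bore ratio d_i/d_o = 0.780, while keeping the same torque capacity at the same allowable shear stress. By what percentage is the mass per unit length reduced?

Equal τ_max and T ⇒ the solid shaft needs d_s³ = d_o³(1−k⁴), so d_s = 23.5·(1−0.780⁴)^(1/3) = 20.14 mm.
Area ratio A_h/A_s = d_o²(1−k²)/d_s² = (1−k²)/(1−k⁴)^(2/3) = 0.5329.
Mass saving = 1 − 0.5329 = 46.7 %.

46.7 %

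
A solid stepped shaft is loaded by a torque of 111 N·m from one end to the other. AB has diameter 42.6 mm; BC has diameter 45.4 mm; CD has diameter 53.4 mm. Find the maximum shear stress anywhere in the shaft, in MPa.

7.31 MPa

Under the same torque, τ_max = 16T/(πd³) is largest where d is smallest — segment AB (d = 42.6 mm).
τ_max = 16·111.0/(π·(0.0426)³) = 7.312×10^6 Pa.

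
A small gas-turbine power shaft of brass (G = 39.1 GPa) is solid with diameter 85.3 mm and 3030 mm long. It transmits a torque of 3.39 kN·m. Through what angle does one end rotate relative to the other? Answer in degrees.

2.90°

J = πd⁴/32 = π(0.0853)⁴/32 = 5.198×10^-6 m⁴.
θ = T·L/(G·J) = 3390 × 3.03 / (39.1×10⁹ × 5.198×10^-6) = 0.05054 rad.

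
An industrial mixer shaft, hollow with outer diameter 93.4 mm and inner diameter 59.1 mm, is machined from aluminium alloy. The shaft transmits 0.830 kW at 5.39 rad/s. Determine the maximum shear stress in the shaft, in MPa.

1.15 MPa

ω = 5.39 rad/s, so T = P/ω = 0.830×10³ / 5.390 = 154.0 N·m.
J = π(d_o⁴ − d_i⁴)/32 = π(0.0934⁴ − 0.0591⁴)/32 = 6.273×10^-6 m⁴.
τ_max = T·r/J = 154.0 × 0.0467 / 6.273×10^-6 = 1.146×10^6 Pa.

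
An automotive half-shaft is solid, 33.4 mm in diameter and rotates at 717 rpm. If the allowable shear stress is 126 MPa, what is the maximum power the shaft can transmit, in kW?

J = πd⁴/32 = π(0.0334)⁴/32 = 1.222×10^-7 m⁴.
T_max = τ_allow·J/r = 1.26×10^8 × 1.222×10^-7 / 0.0167 = 921.8 N·m.
ω = 2π·717/60 = 75.08 rad/s, so P_max = T_max·ω = 6.921×10^4 W.

69.2 kW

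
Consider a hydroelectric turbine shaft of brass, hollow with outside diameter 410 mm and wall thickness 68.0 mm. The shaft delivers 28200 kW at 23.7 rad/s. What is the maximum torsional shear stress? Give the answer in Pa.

1.10e8 Pa

ω = 23.7 rad/s, so T = P/ω = 28200×10³ / 23.70 = 1.190e6 N·m.
J = π(d_o⁴ − d_i⁴)/32 = π(0.410⁴ − 0.274⁴)/32 = 2.221×10^-3 m⁴.
τ_max = T·r/J = 1.190e6 × 0.205 / 2.221×10^-3 = 1.098×10^8 Pa.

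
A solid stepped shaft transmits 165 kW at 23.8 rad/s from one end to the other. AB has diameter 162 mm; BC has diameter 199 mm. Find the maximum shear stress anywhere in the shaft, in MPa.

ω = 23.8 rad/s, so T = P/ω = 165×10³ / 23.80 = 6933 N·m.
Under the same torque, τ_max = 16T/(πd³) is largest where d is smallest — segment AB (d = 162 mm).
τ_max = 16·6933/(π·(0.162)³) = 8.305×10^6 Pa.

8.30 MPa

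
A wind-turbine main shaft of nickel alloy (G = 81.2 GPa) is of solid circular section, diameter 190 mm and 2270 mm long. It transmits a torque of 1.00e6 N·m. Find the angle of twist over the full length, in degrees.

12.5°

J = πd⁴/32 = π(0.190)⁴/32 = 1.279×10^-4 m⁴.
θ = T·L/(G·J) = 1.000e6 × 2.27 / (81.2×10⁹ × 1.279×10^-4) = 0.2185 rad.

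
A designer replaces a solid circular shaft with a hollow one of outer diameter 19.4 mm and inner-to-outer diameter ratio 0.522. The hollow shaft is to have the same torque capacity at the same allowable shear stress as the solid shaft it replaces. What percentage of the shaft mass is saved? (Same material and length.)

Equal τ_max and T ⇒ the solid shaft needs d_s³ = d_o³(1−k⁴), so d_s = 19.4·(1−0.522⁴)^(1/3) = 18.91 mm.
Area ratio A_h/A_s = d_o²(1−k²)/d_s² = (1−k²)/(1−k⁴)^(2/3) = 0.7659.
Mass saving = 1 − 0.7659 = 23.4 %.

23.4 %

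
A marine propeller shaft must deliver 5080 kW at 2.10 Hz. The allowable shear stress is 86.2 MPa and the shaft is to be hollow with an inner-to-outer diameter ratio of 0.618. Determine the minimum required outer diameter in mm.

ω = 2π·2.10 = 13.19 rad/s, so T = P/ω = 5080×10³ / 13.19 = 385000 N·m.
For a hollow shaft with d_i/d_o = 0.618: τ_max = 16T/(π d_o³ (1−k⁴)), so d_o = [16T/(π τ_allow (1−k⁴))]^(1/3) = [16·385000/(π·8.62×10^7·0.8541)]^(1/3) = 0.2986 m.

299 mm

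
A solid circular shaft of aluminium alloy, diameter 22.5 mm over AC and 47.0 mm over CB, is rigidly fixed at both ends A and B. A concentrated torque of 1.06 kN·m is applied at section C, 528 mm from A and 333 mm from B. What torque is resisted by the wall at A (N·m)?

Compatibility: T_A·a/J_AC = T_B·b/J_CB with T_A + T_B = T₀.
J_AC = 2.52×10^-8 m⁴, J_CB = 4.79×10^-7 m⁴, so T_A = T₀·(J_AC/a)/((J_AC/a)+(J_CB/b)) = 33.99 N·m, T_B = 1026 N·m.

34.0 N·m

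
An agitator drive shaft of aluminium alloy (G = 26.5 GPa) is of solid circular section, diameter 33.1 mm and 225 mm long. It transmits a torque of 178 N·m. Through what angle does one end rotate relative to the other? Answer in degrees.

0.735°

J = πd⁴/32 = π(0.0331)⁴/32 = 1.178×10^-7 m⁴.
θ = T·L/(G·J) = 178.0 × 0.225 / (26.5×10⁹ × 1.178×10^-7) = 0.01282 rad.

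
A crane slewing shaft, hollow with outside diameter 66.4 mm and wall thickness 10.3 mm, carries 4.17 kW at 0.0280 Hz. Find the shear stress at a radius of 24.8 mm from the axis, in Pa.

3.98e8 Pa

ω = 2π·0.0280 = 0.1759 rad/s, so T = P/ω = 4.17×10³ / 0.1759 = 23700 N·m.
J = π(d_o⁴ − d_i⁴)/32 = π(0.0664⁴ − 0.0458⁴)/32 = 1.476×10^-6 m⁴.
Shear stress varies linearly with radius: τ = T·r/J = 23700 × 0.0248 / 1.476×10^-6 = 3.981×10^8 Pa.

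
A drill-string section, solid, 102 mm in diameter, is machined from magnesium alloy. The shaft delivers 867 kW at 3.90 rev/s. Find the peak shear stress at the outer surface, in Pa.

ω = 2π·3.90 = 24.50 rad/s, so T = P/ω = 867×10³ / 24.50 = 35380 N·m.
J = πd⁴/32 = π(0.102)⁴/32 = 1.063×10^-5 m⁴.
τ_max = T·r/J = 35380 × 0.0510 / 1.063×10^-5 = 1.698×10^8 Pa.

1.70e8 Pa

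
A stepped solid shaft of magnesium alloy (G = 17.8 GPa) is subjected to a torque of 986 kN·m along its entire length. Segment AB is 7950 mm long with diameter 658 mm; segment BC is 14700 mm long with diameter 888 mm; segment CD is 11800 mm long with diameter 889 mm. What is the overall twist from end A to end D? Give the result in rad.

J_AB = π(0.658)⁴/32 = 0.0184 m⁴; J_BC = π(0.888)⁴/32 = 0.0610 m⁴; J_CD = π(0.889)⁴/32 = 0.0613 m⁴.
θ = (T/G)·Σ L_i/J_i = (986000/17.8×10⁹)·(7.95/0.0184 + 14.7/0.0610 + 11.8/0.0613) = 0.04793 rad.

0.0479 rad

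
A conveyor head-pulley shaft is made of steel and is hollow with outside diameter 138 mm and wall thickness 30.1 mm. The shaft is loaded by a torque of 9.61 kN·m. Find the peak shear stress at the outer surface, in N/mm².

J = π(d_o⁴ − d_i⁴)/32 = π(0.138⁴ − 0.0778⁴)/32 = 3.201×10^-5 m⁴.
τ_max = T·r/J = 9610 × 0.0690 / 3.201×10^-5 = 2.072×10^7 Pa.

20.7 N/mm²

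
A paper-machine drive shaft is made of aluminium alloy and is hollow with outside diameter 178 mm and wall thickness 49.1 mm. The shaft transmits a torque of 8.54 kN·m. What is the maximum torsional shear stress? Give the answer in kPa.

J = π(d_o⁴ − d_i⁴)/32 = π(0.178⁴ − 0.0798⁴)/32 = 9.457×10^-5 m⁴.
τ_max = T·r/J = 8540 × 0.0890 / 9.457×10^-5 = 8.037×10^6 Pa.

8040 kPa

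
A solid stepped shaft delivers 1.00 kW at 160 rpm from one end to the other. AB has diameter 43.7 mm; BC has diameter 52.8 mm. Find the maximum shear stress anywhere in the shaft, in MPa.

ω = 2π·160/60 = 16.76 rad/s, so T = P/ω = 1.00×10³ / 16.76 = 59.68 N·m.
Under the same torque, τ_max = 16T/(πd³) is largest where d is smallest — segment AB (d = 43.7 mm).
τ_max = 16·59.68/(π·(0.0437)³) = 3.642×10^6 Pa.

3.64 MPa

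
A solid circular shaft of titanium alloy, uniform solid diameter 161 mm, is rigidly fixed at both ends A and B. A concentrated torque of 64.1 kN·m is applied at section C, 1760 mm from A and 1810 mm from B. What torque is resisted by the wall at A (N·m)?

With uniform GJ and both ends fixed, compatibility θ_AC = θ_CB gives T_A·a = T_B·b, together with T_A + T_B = T₀.
T_A = T₀·b/(a+b) = 64100·1810/3570 = 32500 N·m; T_B = 31600 N·m.

32500 N·m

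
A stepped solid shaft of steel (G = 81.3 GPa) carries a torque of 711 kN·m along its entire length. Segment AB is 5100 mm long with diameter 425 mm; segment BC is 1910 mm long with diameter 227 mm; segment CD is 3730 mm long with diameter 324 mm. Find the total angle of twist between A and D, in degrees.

J_AB = π(0.425)⁴/32 = 3.20×10^-3 m⁴; J_BC = π(0.227)⁴/32 = 2.61×10^-4 m⁴; J_CD = π(0.324)⁴/32 = 1.08×10^-3 m⁴.
θ = (T/G)·Σ L_i/J_i = (711000/81.3×10⁹)·(5.10/3.20×10^-3 + 1.91/2.61×10^-4 + 3.73/1.08×10^-3) = 0.1082 rad.

6.20°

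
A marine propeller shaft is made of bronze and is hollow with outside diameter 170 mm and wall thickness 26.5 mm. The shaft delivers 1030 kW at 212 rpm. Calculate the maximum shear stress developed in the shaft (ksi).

8.99 ksi

ω = 2π·212/60 = 22.20 rad/s, so T = P/ω = 1030×10³ / 22.20 = 46400 N·m.
J = π(d_o⁴ − d_i⁴)/32 = π(0.170⁴ − 0.117⁴)/32 = 6.360×10^-5 m⁴.
τ_max = T·r/J = 46400 × 0.0850 / 6.360×10^-5 = 6.201×10^7 Pa.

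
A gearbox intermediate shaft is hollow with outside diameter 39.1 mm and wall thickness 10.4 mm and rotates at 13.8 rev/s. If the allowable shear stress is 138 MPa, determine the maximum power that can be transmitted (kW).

134 kW

J = π(d_o⁴ − d_i⁴)/32 = π(0.0391⁴ − 0.0183⁴)/32 = 2.184×10^-7 m⁴.
T_max = τ_allow·J/r = 1.38×10^8 × 2.184×10^-7 / 0.0196 = 1542 N·m.
ω = 2π·13.8 = 86.71 rad/s, so P_max = T_max·ω = 1.337×10^5 W.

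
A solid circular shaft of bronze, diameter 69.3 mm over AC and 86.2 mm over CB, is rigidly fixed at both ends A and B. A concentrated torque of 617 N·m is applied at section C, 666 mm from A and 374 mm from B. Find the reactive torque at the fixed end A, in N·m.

117 N·m

Compatibility: T_A·a/J_AC = T_B·b/J_CB with T_A + T_B = T₀.
J_AC = 2.26×10^-6 m⁴, J_CB = 5.42×10^-6 m⁴, so T_A = T₀·(J_AC/a)/((J_AC/a)+(J_CB/b)) = 117.2 N·m, T_B = 499.8 N·m.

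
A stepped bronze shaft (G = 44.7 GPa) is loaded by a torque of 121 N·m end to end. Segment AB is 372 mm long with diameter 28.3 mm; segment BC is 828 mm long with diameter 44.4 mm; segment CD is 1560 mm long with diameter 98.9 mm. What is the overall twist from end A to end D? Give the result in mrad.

22.3 mrad

J_AB = π(0.0283)⁴/32 = 6.30×10^-8 m⁴; J_BC = π(0.0444)⁴/32 = 3.82×10^-7 m⁴; J_CD = π(0.0989)⁴/32 = 9.39×10^-6 m⁴.
θ = (T/G)·Σ L_i/J_i = (121.0/44.7×10⁹)·(0.372/6.30×10^-8 + 0.828/3.82×10^-7 + 1.56/9.39×10^-6) = 0.02232 rad.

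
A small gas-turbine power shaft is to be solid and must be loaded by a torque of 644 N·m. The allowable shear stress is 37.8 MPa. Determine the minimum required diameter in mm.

For a solid shaft τ_max = 16T/(πd³), so d = (16T/(π τ_allow))^(1/3) = (16·644.0/(π·3.78×10^7))^(1/3) = 0.04427 m.

44.3 mm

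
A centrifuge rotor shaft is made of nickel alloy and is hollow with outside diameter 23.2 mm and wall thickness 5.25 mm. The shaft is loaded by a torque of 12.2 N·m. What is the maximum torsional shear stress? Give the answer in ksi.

J = π(d_o⁴ − d_i⁴)/32 = π(0.0232⁴ − 0.0127⁴)/32 = 2.589×10^-8 m⁴.
τ_max = T·r/J = 12.20 × 0.0116 / 2.589×10^-8 = 5.467×10^6 Pa.

0.793 ksi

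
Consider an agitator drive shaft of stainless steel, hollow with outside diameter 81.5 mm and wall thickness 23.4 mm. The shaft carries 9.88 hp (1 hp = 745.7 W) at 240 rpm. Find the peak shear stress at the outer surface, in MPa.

ω = 2π·240/60 = 25.13 rad/s, so T = P/ω = 9.88×745.7 / 25.13 = 293.1 N·m.
J = π(d_o⁴ − d_i⁴)/32 = π(0.0815⁴ − 0.0347⁴)/32 = 4.189×10^-6 m⁴.
τ_max = T·r/J = 293.1 × 0.0408 / 4.189×10^-6 = 2.852×10^6 Pa.

2.85 MPa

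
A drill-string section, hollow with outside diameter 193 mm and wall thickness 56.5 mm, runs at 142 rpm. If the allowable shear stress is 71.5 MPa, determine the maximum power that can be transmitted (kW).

J = π(d_o⁴ − d_i⁴)/32 = π(0.193⁴ − 0.0800⁴)/32 = 1.322×10^-4 m⁴.
T_max = τ_allow·J/r = 7.15×10^7 × 1.322×10^-4 / 0.0965 = 97950 N·m.
ω = 2π·142/60 = 14.87 rad/s, so P_max = T_max·ω = 1.457×10^6 W.

1460 kW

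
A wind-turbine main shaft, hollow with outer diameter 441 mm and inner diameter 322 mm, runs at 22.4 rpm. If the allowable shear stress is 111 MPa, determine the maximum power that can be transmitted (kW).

J = π(d_o⁴ − d_i⁴)/32 = π(0.441⁴ − 0.322⁴)/32 = 2.658×10^-3 m⁴.
T_max = τ_allow·J/r = 1.11×10^8 × 2.658×10^-3 / 0.221 = 1.338e6 N·m.
ω = 2π·22.4/60 = 2.346 rad/s, so P_max = T_max·ω = 3.138×10^6 W.

3140 kW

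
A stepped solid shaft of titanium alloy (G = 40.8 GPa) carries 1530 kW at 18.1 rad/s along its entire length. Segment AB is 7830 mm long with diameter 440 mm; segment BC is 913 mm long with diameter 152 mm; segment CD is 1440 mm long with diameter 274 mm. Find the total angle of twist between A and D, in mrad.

45.9 mrad

ω = 18.1 rad/s, so T = P/ω = 1530×10³ / 18.10 = 84530 N·m.
J_AB = π(0.440)⁴/32 = 3.68×10^-3 m⁴; J_BC = π(0.152)⁴/32 = 5.24×10^-5 m⁴; J_CD = π(0.274)⁴/32 = 5.53×10^-4 m⁴.
θ = (T/G)·Σ L_i/J_i = (84530/40.8×10⁹)·(7.83/3.68×10^-3 + 0.913/5.24×10^-5 + 1.44/5.53×10^-4) = 0.04590 rad.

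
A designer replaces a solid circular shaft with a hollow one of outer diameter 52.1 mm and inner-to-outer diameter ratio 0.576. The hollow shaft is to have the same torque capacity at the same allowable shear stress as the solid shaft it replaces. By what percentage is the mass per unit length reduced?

Equal τ_max and T ⇒ the solid shaft needs d_s³ = d_o³(1−k⁴), so d_s = 52.1·(1−0.576⁴)^(1/3) = 50.11 mm.
Area ratio A_h/A_s = d_o²(1−k²)/d_s² = (1−k²)/(1−k⁴)^(2/3) = 0.7222.
Mass saving = 1 − 0.7222 = 27.8 %.

27.8 %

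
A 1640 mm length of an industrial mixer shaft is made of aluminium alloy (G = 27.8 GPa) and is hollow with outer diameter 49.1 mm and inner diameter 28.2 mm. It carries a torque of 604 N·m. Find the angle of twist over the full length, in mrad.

J = π(d_o⁴ − d_i⁴)/32 = π(0.0491⁴ − 0.0282⁴)/32 = 5.085×10^-7 m⁴.
θ = T·L/(G·J) = 604.0 × 1.64 / (27.8×10⁹ × 5.085×10^-7) = 0.07007 rad.

70.1 mrad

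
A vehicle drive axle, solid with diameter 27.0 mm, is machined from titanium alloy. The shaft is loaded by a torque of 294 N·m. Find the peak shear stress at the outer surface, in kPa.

76100 kPa

J = πd⁴/32 = π(0.0270)⁴/32 = 5.217×10^-8 m⁴.
τ_max = T·r/J = 294.0 × 0.0135 / 5.217×10^-8 = 7.607×10^7 Pa.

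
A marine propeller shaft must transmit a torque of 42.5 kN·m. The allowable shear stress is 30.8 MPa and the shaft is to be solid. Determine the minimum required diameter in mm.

192 mm

For a solid shaft τ_max = 16T/(πd³), so d = (16T/(π τ_allow))^(1/3) = (16·42500/(π·3.08×10^7))^(1/3) = 0.1915 m.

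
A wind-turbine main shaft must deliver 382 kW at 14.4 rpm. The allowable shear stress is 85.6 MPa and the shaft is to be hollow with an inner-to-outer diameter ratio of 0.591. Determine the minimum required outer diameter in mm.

258 mm

ω = 2π·14.4/60 = 1.508 rad/s, so T = P/ω = 382×10³ / 1.508 = 253300 N·m.
For a hollow shaft with d_i/d_o = 0.591: τ_max = 16T/(π d_o³ (1−k⁴)), so d_o = [16T/(π τ_allow (1−k⁴))]^(1/3) = [16·253300/(π·8.56×10^7·0.8780)]^(1/3) = 0.2580 m.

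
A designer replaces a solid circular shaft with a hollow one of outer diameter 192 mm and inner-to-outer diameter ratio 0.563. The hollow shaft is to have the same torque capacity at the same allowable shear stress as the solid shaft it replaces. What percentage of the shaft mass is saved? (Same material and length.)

Equal τ_max and T ⇒ the solid shaft needs d_s³ = d_o³(1−k⁴), so d_s = 192·(1−0.563⁴)^(1/3) = 185.3 mm.
Area ratio A_h/A_s = d_o²(1−k²)/d_s² = (1−k²)/(1−k⁴)^(2/3) = 0.7330.
Mass saving = 1 − 0.7330 = 26.7 %.

26.7 %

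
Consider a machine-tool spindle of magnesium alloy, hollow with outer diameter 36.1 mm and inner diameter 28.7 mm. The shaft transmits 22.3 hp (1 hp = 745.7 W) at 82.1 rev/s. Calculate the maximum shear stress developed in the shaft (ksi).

0.843 ksi

ω = 2π·82.1 = 515.8 rad/s, so T = P/ω = 22.3×745.7 / 515.8 = 32.24 N·m.
J = π(d_o⁴ − d_i⁴)/32 = π(0.0361⁴ − 0.0287⁴)/32 = 1.001×10^-7 m⁴.
τ_max = T·r/J = 32.24 × 0.0181 / 1.001×10^-7 = 5.811×10^6 Pa.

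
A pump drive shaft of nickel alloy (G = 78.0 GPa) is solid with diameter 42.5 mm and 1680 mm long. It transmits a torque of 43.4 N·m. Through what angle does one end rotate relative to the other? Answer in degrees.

J = πd⁴/32 = π(0.0425)⁴/32 = 3.203×10^-7 m⁴.
θ = T·L/(G·J) = 43.40 × 1.68 / (78.0×10⁹ × 3.203×10^-7) = 2.918×10^-3 rad.

0.167°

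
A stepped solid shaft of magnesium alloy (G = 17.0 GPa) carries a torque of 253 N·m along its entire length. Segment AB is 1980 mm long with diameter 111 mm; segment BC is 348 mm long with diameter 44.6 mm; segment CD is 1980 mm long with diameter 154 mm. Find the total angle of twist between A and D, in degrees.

J_AB = π(0.111)⁴/32 = 1.49×10^-5 m⁴; J_BC = π(0.0446)⁴/32 = 3.88×10^-7 m⁴; J_CD = π(0.154)⁴/32 = 5.52×10^-5 m⁴.
θ = (T/G)·Σ L_i/J_i = (253.0/17.0×10⁹)·(1.98/1.49×10^-5 + 0.348/3.88×10^-7 + 1.98/5.52×10^-5) = 0.01584 rad.

0.908°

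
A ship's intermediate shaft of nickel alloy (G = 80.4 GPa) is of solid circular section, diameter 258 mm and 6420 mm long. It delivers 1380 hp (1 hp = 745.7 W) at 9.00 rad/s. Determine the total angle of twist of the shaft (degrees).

ω = 9.00 rad/s, so T = P/ω = 1380×745.7 / 9.000 = 114300 N·m.
J = πd⁴/32 = π(0.258)⁴/32 = 4.350×10^-4 m⁴.
θ = T·L/(G·J) = 114300 × 6.42 / (80.4×10⁹ × 4.350×10^-4) = 0.02099 rad.

1.20°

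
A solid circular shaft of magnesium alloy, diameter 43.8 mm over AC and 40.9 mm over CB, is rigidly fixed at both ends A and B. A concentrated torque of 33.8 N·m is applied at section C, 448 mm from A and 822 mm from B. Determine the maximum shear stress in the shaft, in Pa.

1.45e6 Pa

Compatibility: T_A·a/J_AC = T_B·b/J_CB with T_A + T_B = T₀.
J_AC = 3.61×10^-7 m⁴, J_CB = 2.75×10^-7 m⁴, so T_A = T₀·(J_AC/a)/((J_AC/a)+(J_CB/b)) = 23.90 N·m, T_B = 9.903 N·m.
τ in each portion: τ_AC = 1.45×10^6 Pa, τ_CB = 7.37×10^5 Pa; maximum is in AC.
τ_max = T_AC·r/J = 23.90·0.0219/3.61×10^-7 = 1.448×10^6 Pa.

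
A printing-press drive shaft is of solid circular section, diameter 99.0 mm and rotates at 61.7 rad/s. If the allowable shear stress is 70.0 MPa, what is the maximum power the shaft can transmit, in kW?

J = πd⁴/32 = π(0.0990)⁴/32 = 9.431×10^-6 m⁴.
T_max = τ_allow·J/r = 7.00×10^7 × 9.431×10^-6 / 0.0495 = 13340 N·m.
ω = 61.7 rad/s, so P_max = T_max·ω = 8.228×10^5 W.

823 kW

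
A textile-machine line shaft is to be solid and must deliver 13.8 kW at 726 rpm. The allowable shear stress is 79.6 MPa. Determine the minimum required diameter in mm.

22.6 mm

ω = 2π·726/60 = 76.03 rad/s, so T = P/ω = 13.8×10³ / 76.03 = 181.5 N·m.
For a solid shaft τ_max = 16T/(πd³), so d = (16T/(π τ_allow))^(1/3) = (16·181.5/(π·7.96×10^7))^(1/3) = 0.02265 m.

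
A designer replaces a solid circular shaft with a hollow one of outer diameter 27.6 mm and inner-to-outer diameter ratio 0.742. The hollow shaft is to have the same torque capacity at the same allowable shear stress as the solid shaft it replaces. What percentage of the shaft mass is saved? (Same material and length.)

42.8 %

Equal τ_max and T ⇒ the solid shaft needs d_s³ = d_o³(1−k⁴), so d_s = 27.6·(1−0.742⁴)^(1/3) = 24.47 mm.
Area ratio A_h/A_s = d_o²(1−k²)/d_s² = (1−k²)/(1−k⁴)^(2/3) = 0.5718.
Mass saving = 1 − 0.5718 = 42.8 %.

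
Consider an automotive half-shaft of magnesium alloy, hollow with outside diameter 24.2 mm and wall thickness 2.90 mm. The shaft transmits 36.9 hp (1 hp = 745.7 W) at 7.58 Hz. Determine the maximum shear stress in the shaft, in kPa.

ω = 2π·7.58 = 47.63 rad/s, so T = P/ω = 36.9×745.7 / 47.63 = 577.8 N·m.
J = π(d_o⁴ − d_i⁴)/32 = π(0.0242⁴ − 0.0184⁴)/32 = 2.242×10^-8 m⁴.
τ_max = T·r/J = 577.8 × 0.0121 / 2.242×10^-8 = 3.118×10^8 Pa.

312000 kPa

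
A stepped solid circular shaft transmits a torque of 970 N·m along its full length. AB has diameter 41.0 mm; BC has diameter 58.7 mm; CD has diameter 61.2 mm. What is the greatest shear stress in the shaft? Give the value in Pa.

7.17e7 Pa

Under the same torque, τ_max = 16T/(πd³) is largest where d is smallest — segment AB (d = 41.0 mm).
τ_max = 16·970.0/(π·(0.0410)³) = 7.168×10^7 Pa.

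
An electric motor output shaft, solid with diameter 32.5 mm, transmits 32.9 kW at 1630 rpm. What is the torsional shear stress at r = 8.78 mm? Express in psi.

ω = 2π·1630/60 = 170.7 rad/s, so T = P/ω = 32.9×10³ / 170.7 = 192.7 N·m.
J = πd⁴/32 = π(0.0325)⁴/32 = 1.095×10^-7 m⁴.
Shear stress varies linearly with radius: τ = T·r/J = 192.7 × 0.00878 / 1.095×10^-7 = 1.545×10^7 Pa.

2240 psi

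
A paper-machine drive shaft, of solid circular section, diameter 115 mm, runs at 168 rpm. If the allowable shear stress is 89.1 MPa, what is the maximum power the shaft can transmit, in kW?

J = πd⁴/32 = π(0.115)⁴/32 = 1.717×10^-5 m⁴.
T_max = τ_allow·J/r = 8.91×10^7 × 1.717×10^-5 / 0.0575 = 26610 N·m.
ω = 2π·168/60 = 17.59 rad/s, so P_max = T_max·ω = 4.681×10^5 W.

468 kW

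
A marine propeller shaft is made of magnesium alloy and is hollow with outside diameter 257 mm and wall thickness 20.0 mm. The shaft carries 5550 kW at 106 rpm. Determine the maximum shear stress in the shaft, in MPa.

305 MPa

ω = 2π·106/60 = 11.10 rad/s, so T = P/ω = 5550×10³ / 11.10 = 500000 N·m.
J = π(d_o⁴ − d_i⁴)/32 = π(0.257⁴ − 0.217⁴)/32 = 2.106×10^-4 m⁴.
τ_max = T·r/J = 500000 × 0.129 / 2.106×10^-4 = 3.051×10^8 Pa.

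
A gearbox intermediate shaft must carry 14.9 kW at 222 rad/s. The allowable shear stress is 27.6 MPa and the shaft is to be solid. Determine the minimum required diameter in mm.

ω = 222 rad/s, so T = P/ω = 14.9×10³ / 222.0 = 67.12 N·m.
For a solid shaft τ_max = 16T/(πd³), so d = (16T/(π τ_allow))^(1/3) = (16·67.12/(π·2.76×10^7))^(1/3) = 0.02314 m.

23.1 mm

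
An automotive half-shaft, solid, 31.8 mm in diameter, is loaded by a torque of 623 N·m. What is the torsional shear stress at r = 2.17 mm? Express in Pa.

J = πd⁴/32 = π(0.0318)⁴/32 = 1.004×10^-7 m⁴.
Shear stress varies linearly with radius: τ = T·r/J = 623.0 × 0.00217 / 1.004×10^-7 = 1.347×10^7 Pa.

1.35e7 Pa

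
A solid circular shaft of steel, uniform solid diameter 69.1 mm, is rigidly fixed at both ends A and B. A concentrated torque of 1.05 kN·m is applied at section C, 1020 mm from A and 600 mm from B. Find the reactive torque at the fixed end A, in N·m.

389 N·m

With uniform GJ and both ends fixed, compatibility θ_AC = θ_CB gives T_A·a = T_B·b, together with T_A + T_B = T₀.
T_A = T₀·b/(a+b) = 1050·600/1620 = 388.9 N·m; T_B = 661.1 N·m.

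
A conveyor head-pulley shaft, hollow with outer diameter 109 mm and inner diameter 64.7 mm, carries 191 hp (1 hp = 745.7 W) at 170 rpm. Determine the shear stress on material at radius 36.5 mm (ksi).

3.49 ksi

ω = 2π·170/60 = 17.80 rad/s, so T = P/ω = 191×745.7 / 17.80 = 8001 N·m.
J = π(d_o⁴ − d_i⁴)/32 = π(0.109⁴ − 0.0647⁴)/32 = 1.214×10^-5 m⁴.
Shear stress varies linearly with radius: τ = T·r/J = 8001 × 0.0365 / 1.214×10^-5 = 2.406×10^7 Pa.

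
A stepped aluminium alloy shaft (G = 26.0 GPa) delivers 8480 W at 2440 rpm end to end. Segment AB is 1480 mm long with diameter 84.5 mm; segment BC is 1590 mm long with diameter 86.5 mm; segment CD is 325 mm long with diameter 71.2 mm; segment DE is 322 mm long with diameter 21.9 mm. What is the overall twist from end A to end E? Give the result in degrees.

ω = 2π·2440/60 = 255.5 rad/s, so T = P/ω = 8480 / 255.5 = 33.19 N·m.
J_AB = π(0.0845)⁴/32 = 5.01×10^-6 m⁴; J_BC = π(0.0865)⁴/32 = 5.50×10^-6 m⁴; J_CD = π(0.0712)⁴/32 = 2.52×10^-6 m⁴; J_DE = π(0.0219)⁴/32 = 2.26×10^-8 m⁴.
θ = (T/G)·Σ L_i/J_i = (33.19/26.0×10⁹)·(1.48/5.01×10^-6 + 1.59/5.50×10^-6 + 0.325/2.52×10^-6 + 0.322/2.26×10^-8) = 0.01911 rad.

1.10°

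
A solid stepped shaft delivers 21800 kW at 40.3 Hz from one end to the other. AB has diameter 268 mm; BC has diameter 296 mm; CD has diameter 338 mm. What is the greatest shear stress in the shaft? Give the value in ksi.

ω = 2π·40.3 = 253.2 rad/s, so T = P/ω = 21800×10³ / 253.2 = 86090 N·m.
Under the same torque, τ_max = 16T/(πd³) is largest where d is smallest — segment AB (d = 268 mm).
τ_max = 16·86090/(π·(0.268)³) = 2.278×10^7 Pa.

3.30 ksi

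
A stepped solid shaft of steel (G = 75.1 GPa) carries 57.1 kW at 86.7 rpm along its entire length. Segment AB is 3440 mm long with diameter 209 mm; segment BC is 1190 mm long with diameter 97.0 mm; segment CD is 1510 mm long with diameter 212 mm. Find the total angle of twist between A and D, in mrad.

ω = 2π·86.7/60 = 9.079 rad/s, so T = P/ω = 57.1×10³ / 9.079 = 6289 N·m.
J_AB = π(0.209)⁴/32 = 1.87×10^-4 m⁴; J_BC = π(0.0970)⁴/32 = 8.69×10^-6 m⁴; J_CD = π(0.212)⁴/32 = 1.98×10^-4 m⁴.
θ = (T/G)·Σ L_i/J_i = (6289/75.1×10⁹)·(3.44/1.87×10^-4 + 1.19/8.69×10^-6 + 1.51/1.98×10^-4) = 0.01364 rad.

13.6 mrad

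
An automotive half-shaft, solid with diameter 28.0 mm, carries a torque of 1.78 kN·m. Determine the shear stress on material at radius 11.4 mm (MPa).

336 MPa

J = πd⁴/32 = π(0.0280)⁴/32 = 6.034×10^-8 m⁴.
Shear stress varies linearly with radius: τ = T·r/J = 1780 × 0.0114 / 6.034×10^-8 = 3.363×10^8 Pa.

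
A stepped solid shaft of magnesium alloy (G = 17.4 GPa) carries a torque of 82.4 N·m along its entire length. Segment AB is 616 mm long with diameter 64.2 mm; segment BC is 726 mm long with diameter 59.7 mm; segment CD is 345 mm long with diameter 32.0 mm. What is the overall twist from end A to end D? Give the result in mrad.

J_AB = π(0.0642)⁴/32 = 1.67×10^-6 m⁴; J_BC = π(0.0597)⁴/32 = 1.25×10^-6 m⁴; J_CD = π(0.0320)⁴/32 = 1.03×10^-7 m⁴.
θ = (T/G)·Σ L_i/J_i = (82.40/17.4×10⁹)·(0.616/1.67×10^-6 + 0.726/1.25×10^-6 + 0.345/1.03×10^-7) = 0.02038 rad.

20.4 mrad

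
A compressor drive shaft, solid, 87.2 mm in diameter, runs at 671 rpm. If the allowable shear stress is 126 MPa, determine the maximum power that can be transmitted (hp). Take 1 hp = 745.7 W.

J = πd⁴/32 = π(0.0872)⁴/32 = 5.676×10^-6 m⁴.
T_max = τ_allow·J/r = 1.26×10^8 × 5.676×10^-6 / 0.0436 = 16400 N·m.
ω = 2π·671/60 = 70.27 rad/s, so P_max = T_max·ω = 1.153×10^6 W.

1550 hp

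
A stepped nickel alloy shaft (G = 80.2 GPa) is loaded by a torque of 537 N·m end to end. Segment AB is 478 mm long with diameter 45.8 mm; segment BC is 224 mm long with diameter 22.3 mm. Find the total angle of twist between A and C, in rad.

0.0692 rad

J_AB = π(0.0458)⁴/32 = 4.32×10^-7 m⁴; J_BC = π(0.0223)⁴/32 = 2.43×10^-8 m⁴.
θ = (T/G)·Σ L_i/J_i = (537.0/80.2×10⁹)·(0.478/4.32×10^-7 + 0.224/2.43×10^-8) = 0.06919 rad.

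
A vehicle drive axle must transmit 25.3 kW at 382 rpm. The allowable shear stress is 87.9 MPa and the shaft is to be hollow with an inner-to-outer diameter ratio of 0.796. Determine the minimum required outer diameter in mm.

39.4 mm

ω = 2π·382/60 = 40.00 rad/s, so T = P/ω = 25.3×10³ / 40.00 = 632.5 N·m.
For a hollow shaft with d_i/d_o = 0.796: τ_max = 16T/(π d_o³ (1−k⁴)), so d_o = [16T/(π τ_allow (1−k⁴))]^(1/3) = [16·632.5/(π·8.79×10^7·0.5985)]^(1/3) = 0.03941 m.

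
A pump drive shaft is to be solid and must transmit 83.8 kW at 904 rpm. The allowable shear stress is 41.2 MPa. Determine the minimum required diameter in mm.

47.8 mm

ω = 2π·904/60 = 94.67 rad/s, so T = P/ω = 83.8×10³ / 94.67 = 885.2 N·m.
For a solid shaft τ_max = 16T/(πd³), so d = (16T/(π τ_allow))^(1/3) = (16·885.2/(π·4.12×10^7))^(1/3) = 0.04783 m.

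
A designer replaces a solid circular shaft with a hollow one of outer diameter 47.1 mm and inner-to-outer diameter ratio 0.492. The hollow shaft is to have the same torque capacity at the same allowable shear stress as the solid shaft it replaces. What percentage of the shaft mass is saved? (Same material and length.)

Equal τ_max and T ⇒ the solid shaft needs d_s³ = d_o³(1−k⁴), so d_s = 47.1·(1−0.492⁴)^(1/3) = 46.16 mm.
Area ratio A_h/A_s = d_o²(1−k²)/d_s² = (1−k²)/(1−k⁴)^(2/3) = 0.7891.
Mass saving = 1 − 0.7891 = 21.1 %.

21.1 %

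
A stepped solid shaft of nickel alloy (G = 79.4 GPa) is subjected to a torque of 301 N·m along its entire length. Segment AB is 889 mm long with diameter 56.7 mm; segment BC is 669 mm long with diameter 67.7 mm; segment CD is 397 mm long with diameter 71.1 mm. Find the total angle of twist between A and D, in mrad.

J_AB = π(0.0567)⁴/32 = 1.01×10^-6 m⁴; J_BC = π(0.0677)⁴/32 = 2.06×10^-6 m⁴; J_CD = π(0.0711)⁴/32 = 2.51×10^-6 m⁴.
θ = (T/G)·Σ L_i/J_i = (301.0/79.4×10⁹)·(0.889/1.01×10^-6 + 0.669/2.06×10^-6 + 0.397/2.51×10^-6) = 5.151×10^-3 rad.

5.15 mrad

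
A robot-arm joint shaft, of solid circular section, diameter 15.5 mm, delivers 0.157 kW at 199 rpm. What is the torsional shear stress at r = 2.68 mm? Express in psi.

ω = 2π·199/60 = 20.84 rad/s, so T = P/ω = 0.157×10³ / 20.84 = 7.534 N·m.
J = πd⁴/32 = π(0.0155)⁴/32 = 5.667×10^-9 m⁴.
Shear stress varies linearly with radius: τ = T·r/J = 7.534 × 0.00268 / 5.667×10^-9 = 3.563×10^6 Pa.

517 psi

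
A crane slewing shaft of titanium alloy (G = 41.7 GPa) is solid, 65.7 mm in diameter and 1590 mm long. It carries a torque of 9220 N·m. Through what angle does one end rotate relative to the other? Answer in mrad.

192 mrad

J = πd⁴/32 = π(0.0657)⁴/32 = 1.829×10^-6 m⁴.
θ = T·L/(G·J) = 9220 × 1.59 / (41.7×10⁹ × 1.829×10^-6) = 0.1922 rad.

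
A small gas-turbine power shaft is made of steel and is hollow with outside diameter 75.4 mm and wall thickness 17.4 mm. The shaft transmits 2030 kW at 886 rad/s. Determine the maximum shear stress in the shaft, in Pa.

ω = 886 rad/s, so T = P/ω = 2030×10³ / 886.0 = 2291 N·m.
J = π(d_o⁴ − d_i⁴)/32 = π(0.0754⁴ − 0.0406⁴)/32 = 2.906×10^-6 m⁴.
τ_max = T·r/J = 2291 × 0.0377 / 2.906×10^-6 = 2.972×10^7 Pa.

2.97e7 Pa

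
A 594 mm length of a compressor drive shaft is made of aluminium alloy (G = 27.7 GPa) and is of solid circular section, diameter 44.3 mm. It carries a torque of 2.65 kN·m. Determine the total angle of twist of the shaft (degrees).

8.61°

J = πd⁴/32 = π(0.0443)⁴/32 = 3.781×10^-7 m⁴.
θ = T·L/(G·J) = 2650 × 0.594 / (27.7×10⁹ × 3.781×10^-7) = 0.1503 rad.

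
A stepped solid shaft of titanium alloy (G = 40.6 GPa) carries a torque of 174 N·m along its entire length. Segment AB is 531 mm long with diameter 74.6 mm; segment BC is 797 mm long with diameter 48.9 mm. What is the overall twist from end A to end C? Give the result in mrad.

J_AB = π(0.0746)⁴/32 = 3.04×10^-6 m⁴; J_BC = π(0.0489)⁴/32 = 5.61×10^-7 m⁴.
θ = (T/G)·Σ L_i/J_i = (174.0/40.6×10⁹)·(0.531/3.04×10^-6 + 0.797/5.61×10^-7) = 6.833×10^-3 rad.

6.83 mrad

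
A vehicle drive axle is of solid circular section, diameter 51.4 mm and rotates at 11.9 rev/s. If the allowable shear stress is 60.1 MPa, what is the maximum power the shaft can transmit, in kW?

120 kW

J = πd⁴/32 = π(0.0514)⁴/32 = 6.853×10^-7 m⁴.
T_max = τ_allow·J/r = 6.01×10^7 × 6.853×10^-7 / 0.0257 = 1602 N·m.
ω = 2π·11.9 = 74.77 rad/s, so P_max = T_max·ω = 1.198×10^5 W.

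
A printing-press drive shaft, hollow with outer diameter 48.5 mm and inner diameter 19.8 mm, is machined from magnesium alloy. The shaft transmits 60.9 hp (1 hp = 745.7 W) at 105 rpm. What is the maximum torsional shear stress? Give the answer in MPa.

ω = 2π·105/60 = 11.00 rad/s, so T = P/ω = 60.9×745.7 / 11.00 = 4130 N·m.
J = π(d_o⁴ − d_i⁴)/32 = π(0.0485⁴ − 0.0198⁴)/32 = 5.281×10^-7 m⁴.
τ_max = T·r/J = 4130 × 0.0243 / 5.281×10^-7 = 1.896×10^8 Pa.

190 MPa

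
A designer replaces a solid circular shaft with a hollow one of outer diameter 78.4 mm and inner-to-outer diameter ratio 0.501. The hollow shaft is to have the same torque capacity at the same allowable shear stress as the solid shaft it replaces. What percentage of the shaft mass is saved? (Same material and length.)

Equal τ_max and T ⇒ the solid shaft needs d_s³ = d_o³(1−k⁴), so d_s = 78.4·(1−0.501⁴)^(1/3) = 76.72 mm.
Area ratio A_h/A_s = d_o²(1−k²)/d_s² = (1−k²)/(1−k⁴)^(2/3) = 0.7822.
Mass saving = 1 − 0.7822 = 21.8 %.

21.8 %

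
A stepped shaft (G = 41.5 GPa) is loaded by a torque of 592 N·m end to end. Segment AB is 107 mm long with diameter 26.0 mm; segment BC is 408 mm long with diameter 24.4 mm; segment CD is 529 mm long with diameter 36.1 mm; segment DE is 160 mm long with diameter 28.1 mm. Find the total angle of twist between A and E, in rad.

0.284 rad

J_AB = π(0.0260)⁴/32 = 4.49×10^-8 m⁴; J_BC = π(0.0244)⁴/32 = 3.48×10^-8 m⁴; J_CD = π(0.0361)⁴/32 = 1.67×10^-7 m⁴; J_DE = π(0.0281)⁴/32 = 6.12×10^-8 m⁴.
θ = (T/G)·Σ L_i/J_i = (592.0/41.5×10⁹)·(0.107/4.49×10^-8 + 0.408/3.48×10^-8 + 0.529/1.67×10^-7 + 0.160/6.12×10^-8) = 0.2838 rad.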